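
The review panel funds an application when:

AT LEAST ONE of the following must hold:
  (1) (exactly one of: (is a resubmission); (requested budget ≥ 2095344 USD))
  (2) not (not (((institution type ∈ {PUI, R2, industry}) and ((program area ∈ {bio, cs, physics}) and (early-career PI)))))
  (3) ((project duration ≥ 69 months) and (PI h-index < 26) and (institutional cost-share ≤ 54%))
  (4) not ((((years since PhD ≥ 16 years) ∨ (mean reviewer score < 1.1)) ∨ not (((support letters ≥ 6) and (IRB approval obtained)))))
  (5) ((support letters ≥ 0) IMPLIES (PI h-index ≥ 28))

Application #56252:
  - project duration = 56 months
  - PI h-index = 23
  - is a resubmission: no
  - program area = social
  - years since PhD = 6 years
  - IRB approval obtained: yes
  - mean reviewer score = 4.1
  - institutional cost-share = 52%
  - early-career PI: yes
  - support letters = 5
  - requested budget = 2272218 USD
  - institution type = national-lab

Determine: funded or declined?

Atomic conditions:
  is a resubmission: no → false
  requested budget ≥ 2095344 USD: 2272218 ≥ 2095344 is true
  institution type ∈ {PUI, R2, industry}: national-lab is not in the set → false
  program area ∈ {bio, cs, physics}: social is not in the set → false
  early-career PI: yes → true
  project duration ≥ 69 months: 56 ≥ 69 is false
  PI h-index < 26: 23 < 26 is true
  institutional cost-share ≤ 54%: 52 ≤ 54 is true
  years since PhD ≥ 16 years: 6 ≥ 16 is false
  mean reviewer score < 1.1: 4.1 < 1.1 is false
  support letters ≥ 6: 5 ≥ 6 is false
  IRB approval obtained: yes → true
  support letters ≥ 0: 5 ≥ 0 is true
  PI h-index ≥ 28: 23 ≥ 28 is false
Combine:
[1] exactly-one(false, true) = true
[2.1.1.2] false AND true = false
[2.1.1] false AND false = false
[2.1] NOT false = true
[2] NOT true = false
[3] false AND true AND true = false
[4.1.1] false OR false = false
[4.1.2.1] false AND true = false
[4.1.2] NOT false = true
[4.1] false OR true = true
[4] NOT true = false
[5] true → false = false
[root] true OR false OR false OR false OR false = true
Overall: true → funded

Funded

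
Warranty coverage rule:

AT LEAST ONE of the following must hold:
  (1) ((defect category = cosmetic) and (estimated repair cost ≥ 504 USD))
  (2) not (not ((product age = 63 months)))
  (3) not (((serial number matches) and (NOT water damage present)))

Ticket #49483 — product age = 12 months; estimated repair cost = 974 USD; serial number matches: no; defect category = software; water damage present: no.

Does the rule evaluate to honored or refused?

Atomic conditions:
  defect category = cosmetic: software == cosmetic is false
  estimated repair cost ≥ 504 USD: 974 ≥ 504 is true
  product age = 63 months: 12 == 63 is false
  serial number matches: no → false
  NOT water damage present: no → true
Combine:
[1] false AND true = false
[2.1] NOT false = true
[2] NOT true = false
[3.1] false AND true = false
[3] NOT false = true
[root] false OR false OR true = true
Overall: true → honored

Honored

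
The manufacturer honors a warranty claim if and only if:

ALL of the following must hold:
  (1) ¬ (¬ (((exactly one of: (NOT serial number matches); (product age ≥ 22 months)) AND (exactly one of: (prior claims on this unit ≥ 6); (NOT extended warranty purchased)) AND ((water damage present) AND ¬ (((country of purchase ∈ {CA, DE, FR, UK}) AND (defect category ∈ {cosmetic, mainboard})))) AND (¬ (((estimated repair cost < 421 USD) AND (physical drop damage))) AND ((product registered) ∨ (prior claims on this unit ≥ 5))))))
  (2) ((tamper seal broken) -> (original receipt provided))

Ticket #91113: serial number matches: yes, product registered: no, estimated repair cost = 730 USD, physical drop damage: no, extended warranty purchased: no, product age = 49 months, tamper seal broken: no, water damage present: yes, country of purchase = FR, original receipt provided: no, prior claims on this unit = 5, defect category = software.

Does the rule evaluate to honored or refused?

Atomic conditions:
  NOT serial number matches: yes → false
  product age ≥ 22 months: 49 ≥ 22 is true
  prior claims on this unit ≥ 6: 5 ≥ 6 is false
  NOT extended warranty purchased: no → true
  water damage present: yes → true
  country of purchase ∈ {CA, DE, FR, UK}: FR is in the set → true
  defect category ∈ {cosmetic, mainboard}: software is not in the set → false
  estimated repair cost < 421 USD: 730 < 421 is false
  physical drop damage: no → false
  product registered: no → false
  prior claims on this unit ≥ 5: 5 ≥ 5 is true
  tamper seal broken: no → false
  original receipt provided: no → false
Combine:
[1.1.1.1] exactly-one(false, true) = true
[1.1.1.2] exactly-one(false, true) = true
[1.1.1.3.2.1] true AND false = false
[1.1.1.3.2] NOT false = true
[1.1.1.3] true AND true = true
[1.1.1.4.1.1] false AND false = false
[1.1.1.4.1] NOT false = true
[1.1.1.4.2] false OR true = true
[1.1.1.4] true AND true = true
[1.1.1] true AND true AND true AND true = true
[1.1] NOT true = false
[1] NOT false = true
[2] false → false (antecedent false ⇒ implication holds) = true
[root] true AND true = true
Overall: true → honored

Honored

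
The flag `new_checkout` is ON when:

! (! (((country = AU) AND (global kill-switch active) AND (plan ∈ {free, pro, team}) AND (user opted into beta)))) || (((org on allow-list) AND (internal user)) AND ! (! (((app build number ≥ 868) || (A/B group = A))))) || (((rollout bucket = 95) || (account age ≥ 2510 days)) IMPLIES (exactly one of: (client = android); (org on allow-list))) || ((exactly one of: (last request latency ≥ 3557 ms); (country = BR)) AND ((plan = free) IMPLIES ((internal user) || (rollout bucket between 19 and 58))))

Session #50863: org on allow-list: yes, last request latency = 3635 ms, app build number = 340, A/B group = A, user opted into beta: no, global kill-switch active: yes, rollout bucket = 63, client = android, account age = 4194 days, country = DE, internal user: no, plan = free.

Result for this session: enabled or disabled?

Atomic conditions:
  country = AU: DE == AU is false
  global kill-switch active: yes → true
  plan ∈ {free, pro, team}: free is in the set → true
  user opted into beta: no → false
  org on allow-list: yes → true
  internal user: no → false
  app build number ≥ 868: 340 ≥ 868 is false
  A/B group = A: A == A is true
  rollout bucket = 95: 63 == 95 is false
  account age ≥ 2510 days: 4194 ≥ 2510 is true
  client = android: android == android is true
  last request latency ≥ 3557 ms: 3635 ≥ 3557 is true
  country = BR: DE == BR is false
  plan = free: free == free is true
  rollout bucket between 19 and 58: 63 in [19, 58] is false
Combine:
[1.1.1] false AND true AND true AND false = false
[1.1] NOT false = true
[1] NOT true = false
[2.1] true AND false = false
[2.2.1.1] false OR true = true
[2.2.1] NOT true = false
[2.2] NOT false = true
[2] false AND true = false
[3.1] false OR true = true
[3.2] exactly-one(true, true) = false
[3] true → false = false
[4.1] exactly-one(true, false) = true
[4.2.2] false OR false = false
[4.2] true → false = false
[4] true AND false = false
[root] false OR false OR false OR false = false
Overall: false → disabled

Disabled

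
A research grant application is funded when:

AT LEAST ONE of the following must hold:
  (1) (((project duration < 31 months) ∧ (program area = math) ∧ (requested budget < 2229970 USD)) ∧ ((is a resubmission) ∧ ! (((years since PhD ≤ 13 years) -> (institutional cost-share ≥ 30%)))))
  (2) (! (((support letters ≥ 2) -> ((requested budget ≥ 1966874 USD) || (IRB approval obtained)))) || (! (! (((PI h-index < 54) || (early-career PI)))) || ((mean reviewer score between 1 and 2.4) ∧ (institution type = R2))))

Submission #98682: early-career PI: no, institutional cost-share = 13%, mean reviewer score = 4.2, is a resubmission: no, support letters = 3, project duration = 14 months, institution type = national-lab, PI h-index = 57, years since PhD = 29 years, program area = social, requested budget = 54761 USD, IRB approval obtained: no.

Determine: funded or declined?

Funded

Atomic conditions:
  project duration < 31 months: 14 < 31 is true
  program area = math: social == math is false
  requested budget < 2229970 USD: 54761 < 2229970 is true
  is a resubmission: no → false
  years since PhD ≤ 13 years: 29 ≤ 13 is false
  institutional cost-share ≥ 30%: 13 ≥ 30 is false
  support letters ≥ 2: 3 ≥ 2 is true
  requested budget ≥ 1966874 USD: 54761 ≥ 1966874 is false
  IRB approval obtained: no → false
  PI h-index < 54: 57 < 54 is false
  early-career PI: no → false
  mean reviewer score between 1 and 2.4: 4.2 in [1, 2.4] is false
  institution type = R2: national-lab == R2 is false
Combine:
[1.1] true AND false AND true = false
[1.2.2.1] false → false (antecedent false ⇒ implication holds) = true
[1.2.2] NOT true = false
[1.2] false AND false = false
[1] false AND false = false
[2.1.1.2] false OR false = false
[2.1.1] true → false = false
[2.1] NOT false = true
[2.2.1.1.1] false OR false = false
[2.2.1.1] NOT false = true
[2.2.1] NOT true = false
[2.2.2] false AND false = false
[2.2] false OR false = false
[2] true OR false = true
[root] false OR true = true
Overall: true → funded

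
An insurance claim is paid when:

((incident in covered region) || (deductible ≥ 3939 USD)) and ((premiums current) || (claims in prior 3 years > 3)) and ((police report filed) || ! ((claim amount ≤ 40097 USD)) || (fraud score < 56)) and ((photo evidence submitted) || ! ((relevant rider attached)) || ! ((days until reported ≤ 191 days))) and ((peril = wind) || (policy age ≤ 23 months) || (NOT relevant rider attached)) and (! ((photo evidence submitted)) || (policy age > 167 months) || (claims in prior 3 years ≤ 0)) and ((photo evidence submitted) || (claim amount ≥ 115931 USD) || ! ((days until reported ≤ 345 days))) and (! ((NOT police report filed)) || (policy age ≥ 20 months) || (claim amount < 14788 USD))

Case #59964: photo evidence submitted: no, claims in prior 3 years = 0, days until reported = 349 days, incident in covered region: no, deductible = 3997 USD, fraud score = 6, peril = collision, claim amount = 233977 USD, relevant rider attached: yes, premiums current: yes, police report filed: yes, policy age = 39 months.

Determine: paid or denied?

Denied

Atomic conditions:
  incident in covered region: no → false
  deductible ≥ 3939 USD: 3997 ≥ 3939 is true
  premiums current: yes → true
  claims in prior 3 years > 3: 0 > 3 is false
  police report filed: yes → true
  claim amount ≤ 40097 USD: 233977 ≤ 40097 is false
  fraud score < 56: 6 < 56 is true
  photo evidence submitted: no → false
  relevant rider attached: yes → true
  days until reported ≤ 191 days: 349 ≤ 191 is false
  peril = wind: collision == wind is false
  policy age ≤ 23 months: 39 ≤ 23 is false
  NOT relevant rider attached: yes → false
  policy age > 167 months: 39 > 167 is false
  claims in prior 3 years ≤ 0: 0 ≤ 0 is true
  claim amount ≥ 115931 USD: 233977 ≥ 115931 is true
  days until reported ≤ 345 days: 349 ≤ 345 is false
  NOT police report filed: yes → false
  policy age ≥ 20 months: 39 ≥ 20 is true
  claim amount < 14788 USD: 233977 < 14788 is false
Combine:
[1] false OR true = true
[2] true OR false = true
[3.2] NOT false = true
[3] true OR true OR true = true
[4.2] NOT true = false
[4.3] NOT false = true
[4] false OR false OR true = true
[5] false OR false OR false = false
[6.1] NOT false = true
[6] true OR false OR true = true
[7.3] NOT false = true
[7] false OR true OR true = true
[8.1] NOT false = true
[8] true OR true OR false = true
[root] true AND true AND true AND true AND false AND true AND true AND true = false
Overall: false → denied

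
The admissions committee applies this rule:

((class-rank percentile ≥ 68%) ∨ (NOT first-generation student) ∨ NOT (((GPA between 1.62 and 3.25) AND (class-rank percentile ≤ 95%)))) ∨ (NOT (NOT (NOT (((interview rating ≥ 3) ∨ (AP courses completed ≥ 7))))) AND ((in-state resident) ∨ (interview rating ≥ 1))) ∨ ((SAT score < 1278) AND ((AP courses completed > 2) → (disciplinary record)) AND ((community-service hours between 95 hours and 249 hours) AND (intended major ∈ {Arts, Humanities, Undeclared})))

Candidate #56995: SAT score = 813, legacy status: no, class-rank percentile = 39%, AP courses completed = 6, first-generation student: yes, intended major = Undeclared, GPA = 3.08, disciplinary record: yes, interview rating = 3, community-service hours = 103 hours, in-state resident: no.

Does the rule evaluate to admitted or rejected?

Atomic conditions:
  class-rank percentile ≥ 68%: 39 ≥ 68 is false
  NOT first-generation student: yes → false
  GPA between 1.62 and 3.25: 3.08 in [1.62, 3.25] is true
  class-rank percentile ≤ 95%: 39 ≤ 95 is true
  interview rating ≥ 3: 3 ≥ 3 is true
  AP courses completed ≥ 7: 6 ≥ 7 is false
  in-state resident: no → false
  interview rating ≥ 1: 3 ≥ 1 is true
  SAT score < 1278: 813 < 1278 is true
  AP courses completed > 2: 6 > 2 is true
  disciplinary record: yes → true
  community-service hours between 95 hours and 249 hours: 103 in [95, 249] is true
  intended major ∈ {Arts, Humanities, Undeclared}: Undeclared is in the set → true
Combine:
[1.3.1] true AND true = true
[1.3] NOT true = false
[1] false OR false OR false = false
[2.1.1.1.1] true OR false = true
[2.1.1.1] NOT true = false
[2.1.1] NOT false = true
[2.1] NOT true = false
[2.2] false OR true = true
[2] false AND true = false
[3.2] true → true = true
[3.3] true AND true = true
[3] true AND true AND true = true
[root] false OR false OR true = true
Overall: true → admitted

Admitted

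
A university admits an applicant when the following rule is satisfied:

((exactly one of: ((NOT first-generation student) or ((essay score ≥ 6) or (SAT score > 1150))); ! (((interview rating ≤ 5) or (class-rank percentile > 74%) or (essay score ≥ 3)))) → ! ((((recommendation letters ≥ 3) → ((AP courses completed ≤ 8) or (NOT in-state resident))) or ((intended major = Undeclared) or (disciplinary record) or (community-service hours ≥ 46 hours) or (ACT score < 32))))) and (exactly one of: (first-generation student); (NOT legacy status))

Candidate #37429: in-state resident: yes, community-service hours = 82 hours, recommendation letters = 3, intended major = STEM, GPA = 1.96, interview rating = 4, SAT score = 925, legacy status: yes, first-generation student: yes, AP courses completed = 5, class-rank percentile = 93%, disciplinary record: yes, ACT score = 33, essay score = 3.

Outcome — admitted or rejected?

Atomic conditions:
  NOT first-generation student: yes → false
  essay score ≥ 6: 3 ≥ 6 is false
  SAT score > 1150: 925 > 1150 is false
  interview rating ≤ 5: 4 ≤ 5 is true
  class-rank percentile > 74%: 93 > 74 is true
  essay score ≥ 3: 3 ≥ 3 is true
  recommendation letters ≥ 3: 3 ≥ 3 is true
  AP courses completed ≤ 8: 5 ≤ 8 is true
  NOT in-state resident: yes → false
  intended major = Undeclared: STEM == Undeclared is false
  disciplinary record: yes → true
  community-service hours ≥ 46 hours: 82 ≥ 46 is true
  ACT score < 32: 33 < 32 is false
  first-generation student: yes → true
  NOT legacy status: yes → false
Combine:
[1.1.1.2] false OR false = false
[1.1.1] false OR false = false
[1.1.2.1] true OR true OR true = true
[1.1.2] NOT true = false
[1.1] exactly-one(false, false) = false
[1.2.1.1.2] true OR false = true
[1.2.1.1] true → true = true
[1.2.1.2] false OR true OR true OR false = true
[1.2.1] true OR true = true
[1.2] NOT true = false
[1] false → false (antecedent false ⇒ implication holds) = true
[2] exactly-one(true, false) = true
[root] true AND true = true
Overall: true → admitted

Admitted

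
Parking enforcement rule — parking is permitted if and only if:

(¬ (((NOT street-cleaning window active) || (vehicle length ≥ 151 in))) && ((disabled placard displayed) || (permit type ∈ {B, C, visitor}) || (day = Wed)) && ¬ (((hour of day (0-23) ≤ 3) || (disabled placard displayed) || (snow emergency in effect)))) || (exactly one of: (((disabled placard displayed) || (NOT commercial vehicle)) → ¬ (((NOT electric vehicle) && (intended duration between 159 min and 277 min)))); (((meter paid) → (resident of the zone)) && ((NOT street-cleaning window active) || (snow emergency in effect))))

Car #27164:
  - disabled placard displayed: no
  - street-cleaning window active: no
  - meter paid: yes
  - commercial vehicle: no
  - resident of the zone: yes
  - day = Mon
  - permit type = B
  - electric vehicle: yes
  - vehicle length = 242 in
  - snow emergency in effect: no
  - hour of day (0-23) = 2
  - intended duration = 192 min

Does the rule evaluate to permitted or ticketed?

Ticketed

Atomic conditions:
  NOT street-cleaning window active: no → true
  vehicle length ≥ 151 in: 242 ≥ 151 is true
  disabled placard displayed: no → false
  permit type ∈ {B, C, visitor}: B is in the set → true
  day = Wed: Mon == Wed is false
  hour of day (0-23) ≤ 3: 2 ≤ 3 is true
  snow emergency in effect: no → false
  NOT commercial vehicle: no → true
  NOT electric vehicle: yes → false
  intended duration between 159 min and 277 min: 192 in [159, 277] is true
  meter paid: yes → true
  resident of the zone: yes → true
Combine:
[1.1.1] true OR true = true
[1.1] NOT true = false
[1.2] false OR true OR false = true
[1.3.1] true OR false OR false = true
[1.3] NOT true = false
[1] false AND true AND false = false
[2.1.1] false OR true = true
[2.1.2.1] false AND true = false
[2.1.2] NOT false = true
[2.1] true → true = true
[2.2.1] true → true = true
[2.2.2] true OR false = true
[2.2] true AND true = true
[2] exactly-one(true, true) = false
[root] false OR false = false
Overall: false → ticketed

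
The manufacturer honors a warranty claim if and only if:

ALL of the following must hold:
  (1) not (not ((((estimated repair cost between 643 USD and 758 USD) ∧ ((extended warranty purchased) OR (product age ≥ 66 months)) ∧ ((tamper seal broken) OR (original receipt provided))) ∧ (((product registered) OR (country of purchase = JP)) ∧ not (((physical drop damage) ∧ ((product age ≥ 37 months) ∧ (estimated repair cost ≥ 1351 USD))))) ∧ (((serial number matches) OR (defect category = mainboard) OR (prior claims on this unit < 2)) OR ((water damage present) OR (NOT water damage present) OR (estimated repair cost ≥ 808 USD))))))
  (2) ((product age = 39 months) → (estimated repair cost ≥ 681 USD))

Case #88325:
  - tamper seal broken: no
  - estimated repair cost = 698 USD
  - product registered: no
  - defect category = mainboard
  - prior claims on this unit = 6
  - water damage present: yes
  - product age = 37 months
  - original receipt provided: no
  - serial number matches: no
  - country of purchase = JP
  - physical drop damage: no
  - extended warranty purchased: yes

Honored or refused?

Refused

Atomic conditions:
  estimated repair cost between 643 USD and 758 USD: 698 in [643, 758] is true
  extended warranty purchased: yes → true
  product age ≥ 66 months: 37 ≥ 66 is false
  tamper seal broken: no → false
  original receipt provided: no → false
  product registered: no → false
  country of purchase = JP: JP == JP is true
  physical drop damage: no → false
  product age ≥ 37 months: 37 ≥ 37 is true
  estimated repair cost ≥ 1351 USD: 698 ≥ 1351 is false
  serial number matches: no → false
  defect category = mainboard: mainboard == mainboard is true
  prior claims on this unit < 2: 6 < 2 is false
  water damage present: yes → true
  NOT water damage present: yes → false
  estimated repair cost ≥ 808 USD: 698 ≥ 808 is false
  product age = 39 months: 37 == 39 is false
  estimated repair cost ≥ 681 USD: 698 ≥ 681 is true
Combine:
[1.1.1.1.2] true OR false = true
[1.1.1.1.3] false OR false = false
[1.1.1.1] true AND true AND false = false
[1.1.1.2.1] false OR true = true
[1.1.1.2.2.1.2] true AND false = false
[1.1.1.2.2.1] false AND false = false
[1.1.1.2.2] NOT false = true
[1.1.1.2] true AND true = true
[1.1.1.3.1] false OR true OR false = true
[1.1.1.3.2] true OR false OR false = true
[1.1.1.3] true OR true = true
[1.1.1] false AND true AND true = false
[1.1] NOT false = true
[1] NOT true = false
[2] false → true (antecedent false ⇒ implication holds) = true
[root] false AND true = false
Overall: false → refused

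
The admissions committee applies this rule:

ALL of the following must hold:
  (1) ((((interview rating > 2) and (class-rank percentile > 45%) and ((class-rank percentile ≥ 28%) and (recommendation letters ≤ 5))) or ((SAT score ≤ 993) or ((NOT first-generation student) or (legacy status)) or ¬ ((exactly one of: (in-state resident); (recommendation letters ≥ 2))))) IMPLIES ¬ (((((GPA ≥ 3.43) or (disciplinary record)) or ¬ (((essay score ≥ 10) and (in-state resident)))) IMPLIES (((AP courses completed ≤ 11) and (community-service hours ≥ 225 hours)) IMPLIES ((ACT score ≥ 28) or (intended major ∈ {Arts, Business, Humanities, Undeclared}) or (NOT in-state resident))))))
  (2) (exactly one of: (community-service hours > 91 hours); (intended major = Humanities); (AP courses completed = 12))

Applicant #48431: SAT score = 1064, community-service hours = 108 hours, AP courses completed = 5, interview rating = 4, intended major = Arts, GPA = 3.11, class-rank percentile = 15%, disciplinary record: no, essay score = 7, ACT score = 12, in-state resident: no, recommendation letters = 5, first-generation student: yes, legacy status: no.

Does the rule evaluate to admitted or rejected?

Atomic conditions:
  interview rating > 2: 4 > 2 is true
  class-rank percentile > 45%: 15 > 45 is false
  class-rank percentile ≥ 28%: 15 ≥ 28 is false
  recommendation letters ≤ 5: 5 ≤ 5 is true
  SAT score ≤ 993: 1064 ≤ 993 is false
  NOT first-generation student: yes → false
  legacy status: no → false
  in-state resident: no → false
  recommendation letters ≥ 2: 5 ≥ 2 is true
  GPA ≥ 3.43: 3.11 ≥ 3.43 is false
  disciplinary record: no → false
  essay score ≥ 10: 7 ≥ 10 is false
  AP courses completed ≤ 11: 5 ≤ 11 is true
  community-service hours ≥ 225 hours: 108 ≥ 225 is false
  ACT score ≥ 28: 12 ≥ 28 is false
  intended major ∈ {Arts, Business, Humanities, Undeclared}: Arts is in the set → true
  NOT in-state resident: no → true
  community-service hours > 91 hours: 108 > 91 is true
  intended major = Humanities: Arts == Humanities is false
  AP courses completed = 12: 5 == 12 is false
Combine:
[1.1.1.3] false AND true = false
[1.1.1] true AND false AND false = false
[1.1.2.2] false OR false = false
[1.1.2.3.1] exactly-one(false, true) = true
[1.1.2.3] NOT true = false
[1.1.2] false OR false OR false = false
[1.1] false OR false = false
[1.2.1.1.1] false OR false = false
[1.2.1.1.2.1] false AND false = false
[1.2.1.1.2] NOT false = true
[1.2.1.1] false OR true = true
[1.2.1.2.1] true AND false = false
[1.2.1.2.2] false OR true OR true = true
[1.2.1.2] false → true (antecedent false ⇒ implication holds) = true
[1.2.1] true → true = true
[1.2] NOT true = false
[1] false → false (antecedent false ⇒ implication holds) = true
[2] exactly-one(true, false, false) = true
[root] true AND true = true
Overall: true → admitted

Admitted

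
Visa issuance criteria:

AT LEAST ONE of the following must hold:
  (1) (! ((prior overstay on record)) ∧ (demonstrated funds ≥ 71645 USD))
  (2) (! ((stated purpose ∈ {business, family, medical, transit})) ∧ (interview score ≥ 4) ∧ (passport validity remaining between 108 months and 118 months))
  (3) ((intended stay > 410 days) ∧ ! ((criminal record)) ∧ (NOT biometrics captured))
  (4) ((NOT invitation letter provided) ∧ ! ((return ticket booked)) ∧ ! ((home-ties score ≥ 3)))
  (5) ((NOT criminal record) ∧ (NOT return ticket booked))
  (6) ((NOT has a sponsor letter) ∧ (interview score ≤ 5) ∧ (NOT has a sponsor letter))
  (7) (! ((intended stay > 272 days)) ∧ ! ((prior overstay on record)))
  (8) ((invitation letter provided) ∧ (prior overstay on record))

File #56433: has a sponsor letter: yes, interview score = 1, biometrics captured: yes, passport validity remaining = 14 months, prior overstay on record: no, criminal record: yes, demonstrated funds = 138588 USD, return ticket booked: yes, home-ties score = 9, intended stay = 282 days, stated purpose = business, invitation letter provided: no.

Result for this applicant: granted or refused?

Granted

Atomic conditions:
  prior overstay on record: no → false
  demonstrated funds ≥ 71645 USD: 138588 ≥ 71645 is true
  stated purpose ∈ {business, family, medical, transit}: business is in the set → true
  interview score ≥ 4: 1 ≥ 4 is false
  passport validity remaining between 108 months and 118 months: 14 in [108, 118] is false
  intended stay > 410 days: 282 > 410 is false
  criminal record: yes → true
  NOT biometrics captured: yes → false
  NOT invitation letter provided: no → true
  return ticket booked: yes → true
  home-ties score ≥ 3: 9 ≥ 3 is true
  NOT criminal record: yes → false
  NOT return ticket booked: yes → false
  NOT has a sponsor letter: yes → false
  interview score ≤ 5: 1 ≤ 5 is true
  intended stay > 272 days: 282 > 272 is true
  invitation letter provided: no → false
Combine:
[1.1] NOT false = true
[1] true AND true = true
[2.1] NOT true = false
[2] false AND false AND false = false
[3.2] NOT true = false
[3] false AND false AND false = false
[4.2] NOT true = false
[4.3] NOT true = false
[4] true AND false AND false = false
[5] false AND false = false
[6] false AND true AND false = false
[7.1] NOT true = false
[7.2] NOT false = true
[7] false AND true = false
[8] false AND false = false
[root] true OR false OR false OR false OR false OR false OR false OR false = true
Overall: true → granted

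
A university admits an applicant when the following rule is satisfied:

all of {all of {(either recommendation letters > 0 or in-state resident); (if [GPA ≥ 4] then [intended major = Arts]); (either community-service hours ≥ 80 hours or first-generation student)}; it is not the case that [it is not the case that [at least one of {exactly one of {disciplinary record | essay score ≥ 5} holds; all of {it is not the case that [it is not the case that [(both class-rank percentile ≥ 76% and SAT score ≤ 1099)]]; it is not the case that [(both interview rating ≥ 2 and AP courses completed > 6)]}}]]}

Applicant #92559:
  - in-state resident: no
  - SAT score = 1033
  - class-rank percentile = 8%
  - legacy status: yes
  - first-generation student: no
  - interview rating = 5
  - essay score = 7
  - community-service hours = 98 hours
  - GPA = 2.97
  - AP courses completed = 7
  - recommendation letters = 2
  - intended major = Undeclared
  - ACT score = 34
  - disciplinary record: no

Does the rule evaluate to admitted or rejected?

Admitted

Atomic conditions:
  recommendation letters > 0: 2 > 0 is true
  in-state resident: no → false
  GPA ≥ 4: 2.97 ≥ 4 is false
  intended major = Arts: Undeclared == Arts is false
  community-service hours ≥ 80 hours: 98 ≥ 80 is true
  first-generation student: no → false
  disciplinary record: no → false
  essay score ≥ 5: 7 ≥ 5 is true
  class-rank percentile ≥ 76%: 8 ≥ 76 is false
  SAT score ≤ 1099: 1033 ≤ 1099 is true
  interview rating ≥ 2: 5 ≥ 2 is true
  AP courses completed > 6: 7 > 6 is true
Combine:
[1.1] true OR false = true
[1.2] false → false (antecedent false ⇒ implication holds) = true
[1.3] true OR false = true
[1] true AND true AND true = true
[2.1.1.1] exactly-one(false, true) = true
[2.1.1.2.1.1.1] false AND true = false
[2.1.1.2.1.1] NOT false = true
[2.1.1.2.1] NOT true = false
[2.1.1.2.2.1] true AND true = true
[2.1.1.2.2] NOT true = false
[2.1.1.2] false AND false = false
[2.1.1] true OR false = true
[2.1] NOT true = false
[2] NOT false = true
[root] true AND true = true
Overall: true → admitted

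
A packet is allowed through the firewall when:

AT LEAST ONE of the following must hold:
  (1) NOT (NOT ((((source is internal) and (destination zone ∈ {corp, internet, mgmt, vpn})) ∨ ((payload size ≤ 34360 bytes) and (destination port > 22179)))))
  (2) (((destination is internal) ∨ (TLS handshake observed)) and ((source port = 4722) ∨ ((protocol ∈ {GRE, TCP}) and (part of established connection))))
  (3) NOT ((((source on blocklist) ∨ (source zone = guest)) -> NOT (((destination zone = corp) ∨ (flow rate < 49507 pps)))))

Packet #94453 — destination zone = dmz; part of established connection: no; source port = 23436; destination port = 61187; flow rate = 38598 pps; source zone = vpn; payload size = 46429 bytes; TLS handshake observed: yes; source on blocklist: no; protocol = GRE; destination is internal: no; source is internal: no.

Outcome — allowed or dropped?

Atomic conditions:
  source is internal: no → false
  destination zone ∈ {corp, internet, mgmt, vpn}: dmz is not in the set → false
  payload size ≤ 34360 bytes: 46429 ≤ 34360 is false
  destination port > 22179: 61187 > 22179 is true
  destination is internal: no → false
  TLS handshake observed: yes → true
  source port = 4722: 23436 == 4722 is false
  protocol ∈ {GRE, TCP}: GRE is in the set → true
  part of established connection: no → false
  source on blocklist: no → false
  source zone = guest: vpn == guest is false
  destination zone = corp: dmz == corp is false
  flow rate < 49507 pps: 38598 < 49507 is true
Combine:
[1.1.1.1] false AND false = false
[1.1.1.2] false AND true = false
[1.1.1] false OR false = false
[1.1] NOT false = true
[1] NOT true = false
[2.1] false OR true = true
[2.2.2] true AND false = false
[2.2] false OR false = false
[2] true AND false = false
[3.1.1] false OR false = false
[3.1.2.1] false OR true = true
[3.1.2] NOT true = false
[3.1] false → false (antecedent false ⇒ implication holds) = true
[3] NOT true = false
[root] false OR false OR false = false
Overall: false → dropped

Dropped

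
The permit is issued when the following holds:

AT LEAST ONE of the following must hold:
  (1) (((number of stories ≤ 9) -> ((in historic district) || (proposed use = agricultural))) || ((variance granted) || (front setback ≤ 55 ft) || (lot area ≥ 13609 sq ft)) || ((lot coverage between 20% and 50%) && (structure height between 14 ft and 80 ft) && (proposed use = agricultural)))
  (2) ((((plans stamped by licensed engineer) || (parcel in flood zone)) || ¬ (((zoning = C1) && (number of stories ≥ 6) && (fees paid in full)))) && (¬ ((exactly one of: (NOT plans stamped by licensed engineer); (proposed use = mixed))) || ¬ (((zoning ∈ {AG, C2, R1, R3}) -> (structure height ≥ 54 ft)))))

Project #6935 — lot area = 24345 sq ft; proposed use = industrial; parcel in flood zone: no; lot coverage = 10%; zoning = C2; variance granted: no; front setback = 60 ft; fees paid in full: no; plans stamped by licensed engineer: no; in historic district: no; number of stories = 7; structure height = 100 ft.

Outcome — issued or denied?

Atomic conditions:
  number of stories ≤ 9: 7 ≤ 9 is true
  in historic district: no → false
  proposed use = agricultural: industrial == agricultural is false
  variance granted: no → false
  front setback ≤ 55 ft: 60 ≤ 55 is false
  lot area ≥ 13609 sq ft: 24345 ≥ 13609 is true
  lot coverage between 20% and 50%: 10 in [20, 50] is false
  structure height between 14 ft and 80 ft: 100 in [14, 80] is false
  plans stamped by licensed engineer: no → false
  parcel in flood zone: no → false
  zoning = C1: C2 == C1 is false
  number of stories ≥ 6: 7 ≥ 6 is true
  fees paid in full: no → false
  NOT plans stamped by licensed engineer: no → true
  proposed use = mixed: industrial == mixed is false
  zoning ∈ {AG, C2, R1, R3}: C2 is in the set → true
  structure height ≥ 54 ft: 100 ≥ 54 is true
Combine:
[1.1.2] false OR false = false
[1.1] true → false = false
[1.2] false OR false OR true = true
[1.3] false AND false AND false = false
[1] false OR true OR false = true
[2.1.1] false OR false = false
[2.1.2.1] false AND true AND false = false
[2.1.2] NOT false = true
[2.1] false OR true = true
[2.2.1.1] exactly-one(true, false) = true
[2.2.1] NOT true = false
[2.2.2.1] true → true = true
[2.2.2] NOT true = false
[2.2] false OR false = false
[2] true AND false = false
[root] true OR false = true
Overall: true → issued

Issued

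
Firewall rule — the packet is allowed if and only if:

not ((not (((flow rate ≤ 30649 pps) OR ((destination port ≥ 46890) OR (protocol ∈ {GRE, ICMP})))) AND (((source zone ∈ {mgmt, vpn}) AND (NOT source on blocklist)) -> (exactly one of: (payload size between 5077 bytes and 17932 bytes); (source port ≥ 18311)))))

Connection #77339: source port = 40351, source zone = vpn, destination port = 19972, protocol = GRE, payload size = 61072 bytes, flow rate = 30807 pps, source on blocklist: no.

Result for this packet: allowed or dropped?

Allowed

Atomic conditions:
  flow rate ≤ 30649 pps: 30807 ≤ 30649 is false
  destination port ≥ 46890: 19972 ≥ 46890 is false
  protocol ∈ {GRE, ICMP}: GRE is in the set → true
  source zone ∈ {mgmt, vpn}: vpn is in the set → true
  NOT source on blocklist: no → true
  payload size between 5077 bytes and 17932 bytes: 61072 in [5077, 17932] is false
  source port ≥ 18311: 40351 ≥ 18311 is true
Combine:
[1.1.1.2] false OR true = true
[1.1.1] false OR true = true
[1.1] NOT true = false
[1.2.1] true AND true = true
[1.2.2] exactly-one(false, true) = true
[1.2] true → true = true
[1] false AND true = false
[root] NOT false = true
Overall: true → allowed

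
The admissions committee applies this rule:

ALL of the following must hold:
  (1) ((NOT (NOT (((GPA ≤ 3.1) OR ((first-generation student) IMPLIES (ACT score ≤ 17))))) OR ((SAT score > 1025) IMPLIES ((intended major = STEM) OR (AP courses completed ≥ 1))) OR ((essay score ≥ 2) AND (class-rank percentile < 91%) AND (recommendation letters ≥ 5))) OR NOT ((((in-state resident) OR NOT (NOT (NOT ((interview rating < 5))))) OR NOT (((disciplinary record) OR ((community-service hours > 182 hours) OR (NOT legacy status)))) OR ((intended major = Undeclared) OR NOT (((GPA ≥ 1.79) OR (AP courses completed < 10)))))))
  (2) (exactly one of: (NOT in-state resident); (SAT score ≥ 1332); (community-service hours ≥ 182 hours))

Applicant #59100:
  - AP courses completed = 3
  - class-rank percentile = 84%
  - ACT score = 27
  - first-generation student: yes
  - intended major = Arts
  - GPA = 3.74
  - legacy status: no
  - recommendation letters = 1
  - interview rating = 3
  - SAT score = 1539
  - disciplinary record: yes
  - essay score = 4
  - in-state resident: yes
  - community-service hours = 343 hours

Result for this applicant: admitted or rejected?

Rejected

Atomic conditions:
  GPA ≤ 3.1: 3.74 ≤ 3.1 is false
  first-generation student: yes → true
  ACT score ≤ 17: 27 ≤ 17 is false
  SAT score > 1025: 1539 > 1025 is true
  intended major = STEM: Arts == STEM is false
  AP courses completed ≥ 1: 3 ≥ 1 is true
  essay score ≥ 2: 4 ≥ 2 is true
  class-rank percentile < 91%: 84 < 91 is true
  recommendation letters ≥ 5: 1 ≥ 5 is false
  in-state resident: yes → true
  interview rating < 5: 3 < 5 is true
  disciplinary record: yes → true
  community-service hours > 182 hours: 343 > 182 is true
  NOT legacy status: no → true
  intended major = Undeclared: Arts == Undeclared is false
  GPA ≥ 1.79: 3.74 ≥ 1.79 is true
  AP courses completed < 10: 3 < 10 is true
  NOT in-state resident: yes → false
  SAT score ≥ 1332: 1539 ≥ 1332 is true
  community-service hours ≥ 182 hours: 343 ≥ 182 is true
Combine:
[1.1.1.1.1.2] true → false = false
[1.1.1.1.1] false OR false = false
[1.1.1.1] NOT false = true
[1.1.1] NOT true = false
[1.1.2.2] false OR true = true
[1.1.2] true → true = true
[1.1.3] true AND true AND false = false
[1.1] false OR true OR false = true
[1.2.1.1.2.1.1] NOT true = false
[1.2.1.1.2.1] NOT false = true
[1.2.1.1.2] NOT true = false
[1.2.1.1] true OR false = true
[1.2.1.2.1.2] true OR true = true
[1.2.1.2.1] true OR true = true
[1.2.1.2] NOT true = false
[1.2.1.3.2.1] true OR true = true
[1.2.1.3.2] NOT true = false
[1.2.1.3] false OR false = false
[1.2.1] true OR false OR false = true
[1.2] NOT true = false
[1] true OR false = true
[2] exactly-one(false, true, true) = false
[root] true AND false = false
Overall: false → rejected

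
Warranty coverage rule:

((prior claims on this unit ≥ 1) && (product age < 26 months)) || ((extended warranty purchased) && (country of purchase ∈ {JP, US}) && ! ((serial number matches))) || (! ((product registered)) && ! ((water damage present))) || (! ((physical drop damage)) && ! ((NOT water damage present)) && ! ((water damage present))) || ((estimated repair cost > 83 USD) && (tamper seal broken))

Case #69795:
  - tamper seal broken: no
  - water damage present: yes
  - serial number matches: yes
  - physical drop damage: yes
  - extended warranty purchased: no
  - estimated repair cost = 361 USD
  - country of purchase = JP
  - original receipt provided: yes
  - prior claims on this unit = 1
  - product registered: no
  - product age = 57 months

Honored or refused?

Atomic conditions:
  prior claims on this unit ≥ 1: 1 ≥ 1 is true
  product age < 26 months: 57 < 26 is false
  extended warranty purchased: no → false
  country of purchase ∈ {JP, US}: JP is in the set → true
  serial number matches: yes → true
  product registered: no → false
  water damage present: yes → true
  physical drop damage: yes → true
  NOT water damage present: yes → false
  estimated repair cost > 83 USD: 361 > 83 is true
  tamper seal broken: no → false
Combine:
[1] true AND false = false
[2.3] NOT true = false
[2] false AND true AND false = false
[3.1] NOT false = true
[3.2] NOT true = false
[3] true AND false = false
[4.1] NOT true = false
[4.2] NOT false = true
[4.3] NOT true = false
[4] false AND true AND false = false
[5] true AND false = false
[root] false OR false OR false OR false OR false = false
Overall: false → refused

Refused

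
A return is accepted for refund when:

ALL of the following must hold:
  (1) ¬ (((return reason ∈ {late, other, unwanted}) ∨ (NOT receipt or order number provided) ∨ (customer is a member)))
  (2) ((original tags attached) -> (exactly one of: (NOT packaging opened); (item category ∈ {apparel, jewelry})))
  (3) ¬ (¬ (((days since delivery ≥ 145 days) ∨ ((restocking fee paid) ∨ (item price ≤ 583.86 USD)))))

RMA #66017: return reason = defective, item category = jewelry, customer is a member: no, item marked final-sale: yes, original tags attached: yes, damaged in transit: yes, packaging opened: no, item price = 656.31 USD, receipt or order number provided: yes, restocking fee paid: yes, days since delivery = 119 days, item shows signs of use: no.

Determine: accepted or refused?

Atomic conditions:
  return reason ∈ {late, other, unwanted}: defective is not in the set → false
  NOT receipt or order number provided: yes → false
  customer is a member: no → false
  original tags attached: yes → true
  NOT packaging opened: no → true
  item category ∈ {apparel, jewelry}: jewelry is in the set → true
  days since delivery ≥ 145 days: 119 ≥ 145 is false
  restocking fee paid: yes → true
  item price ≤ 583.86 USD: 656.31 ≤ 583.86 is false
Combine:
[1.1] false OR false OR false = false
[1] NOT false = true
[2.2] exactly-one(true, true) = false
[2] true → false = false
[3.1.1.2] true OR false = true
[3.1.1] false OR true = true
[3.1] NOT true = false
[3] NOT false = true
[root] true AND false AND true = false
Overall: false → refused

Refused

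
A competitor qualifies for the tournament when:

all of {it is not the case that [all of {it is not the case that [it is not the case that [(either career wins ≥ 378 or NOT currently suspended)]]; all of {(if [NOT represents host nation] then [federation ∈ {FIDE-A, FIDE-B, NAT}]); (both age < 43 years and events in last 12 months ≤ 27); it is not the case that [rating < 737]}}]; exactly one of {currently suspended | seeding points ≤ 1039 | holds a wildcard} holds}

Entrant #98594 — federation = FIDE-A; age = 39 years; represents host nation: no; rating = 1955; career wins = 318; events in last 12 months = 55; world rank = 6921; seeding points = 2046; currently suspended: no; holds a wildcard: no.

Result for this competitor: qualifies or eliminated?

Atomic conditions:
  career wins ≥ 378: 318 ≥ 378 is false
  NOT currently suspended: no → true
  NOT represents host nation: no → true
  federation ∈ {FIDE-A, FIDE-B, NAT}: FIDE-A is in the set → true
  age < 43 years: 39 < 43 is true
  events in last 12 months ≤ 27: 55 ≤ 27 is false
  rating < 737: 1955 < 737 is false
  currently suspended: no → false
  seeding points ≤ 1039: 2046 ≤ 1039 is false
  holds a wildcard: no → false
Combine:
[1.1.1.1.1] false OR true = true
[1.1.1.1] NOT true = false
[1.1.1] NOT false = true
[1.1.2.1] true → true = true
[1.1.2.2] true AND false = false
[1.1.2.3] NOT false = true
[1.1.2] true AND false AND true = false
[1.1] true AND false = false
[1] NOT false = true
[2] exactly-one(false, false, false) = false
[root] true AND false = false
Overall: false → eliminated

Eliminated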